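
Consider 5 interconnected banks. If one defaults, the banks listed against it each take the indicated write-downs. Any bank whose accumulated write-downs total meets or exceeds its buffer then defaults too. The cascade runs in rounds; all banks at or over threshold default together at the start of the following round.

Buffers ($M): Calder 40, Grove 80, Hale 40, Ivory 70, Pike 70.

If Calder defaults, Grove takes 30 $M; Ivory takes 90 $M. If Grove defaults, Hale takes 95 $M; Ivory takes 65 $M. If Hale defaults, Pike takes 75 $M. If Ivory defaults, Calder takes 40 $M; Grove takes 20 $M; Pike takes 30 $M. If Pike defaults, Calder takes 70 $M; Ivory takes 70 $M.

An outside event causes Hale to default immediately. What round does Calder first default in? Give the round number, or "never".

3

Round 1 — Hale defaults (initial).
  Pike: +75 → 75 ≥ 70
Round 2 — Pike defaults.
  Calder: +70 → 70 ≥ 40
  Ivory: +70 → 70 ≥ 70
Round 3 — Calder, Ivory default.
  Grove: +30+20 → 50 < 80
No further defaults.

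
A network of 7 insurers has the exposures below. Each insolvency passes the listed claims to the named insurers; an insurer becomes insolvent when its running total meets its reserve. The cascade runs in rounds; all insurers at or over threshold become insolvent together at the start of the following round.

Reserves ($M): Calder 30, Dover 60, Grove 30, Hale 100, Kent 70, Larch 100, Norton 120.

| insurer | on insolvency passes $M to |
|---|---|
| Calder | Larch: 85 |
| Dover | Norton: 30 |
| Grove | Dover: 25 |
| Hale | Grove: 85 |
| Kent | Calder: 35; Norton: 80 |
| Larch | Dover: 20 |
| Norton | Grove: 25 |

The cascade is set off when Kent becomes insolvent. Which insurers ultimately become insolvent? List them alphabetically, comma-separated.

Round 1 — Kent becomes insolvent (initial).
  Calder: +35 → 35 ≥ 30
  Norton: +80 → 80 < 120
Round 2 — Calder becomes insolvent.
  Larch: +85 → 85 < 100
No further insolvencies.

Calder, Kent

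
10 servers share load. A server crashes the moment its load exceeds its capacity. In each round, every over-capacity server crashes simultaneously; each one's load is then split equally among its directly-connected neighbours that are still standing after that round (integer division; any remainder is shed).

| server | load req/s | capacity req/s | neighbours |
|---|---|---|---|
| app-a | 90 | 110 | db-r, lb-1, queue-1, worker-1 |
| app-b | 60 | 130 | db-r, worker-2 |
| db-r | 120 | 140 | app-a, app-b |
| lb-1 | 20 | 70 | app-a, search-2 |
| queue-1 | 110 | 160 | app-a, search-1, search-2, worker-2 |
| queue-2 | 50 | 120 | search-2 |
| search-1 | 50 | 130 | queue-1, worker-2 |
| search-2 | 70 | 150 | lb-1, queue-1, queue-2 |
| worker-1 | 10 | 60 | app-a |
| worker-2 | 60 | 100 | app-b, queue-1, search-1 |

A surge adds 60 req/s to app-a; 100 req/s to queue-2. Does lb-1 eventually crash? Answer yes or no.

Round 1 — app-a at 150 > 110; queue-2 at 150 > 120. app-a, queue-2 crash.
  app-a sheds 150 req/s to db-r, lb-1, queue-1, worker-1: 37 each (2 lost).
    db-r: 120+37 = 157 > 140
    lb-1: 20+37 = 57 ≤ 70
    queue-1: 110+37 = 147 ≤ 160
    worker-1: 10+37 = 47 ≤ 60
  queue-2 sheds 150 req/s to search-2: 150 each.
    search-2: 70+150 = 220 > 150
Round 2 — db-r, search-2 crash.
  db-r sheds 157 req/s to app-b: 157 each.
    app-b: 60+157 = 217 > 130
  search-2 sheds 220 req/s to lb-1, queue-1: 110 each.
    lb-1: 57+110 = 167 > 70
    queue-1: 147+110 = 257 > 160
Round 3 — app-b, lb-1, queue-1 crash.
  app-b sheds 217 req/s to worker-2: 217 each.
    worker-2: 60+217 = 277 > 100
  lb-1 sheds 167 req/s: no online neighbours, lost.
  queue-1 sheds 257 req/s to search-1, worker-2: 128 each (1 lost).
    search-1: 50+128 = 178 > 130
    worker-2: 277+128 = 405 > 100
Round 4 — search-1, worker-2 crash.
  search-1 sheds 178 req/s: no online neighbours, lost.
  worker-2 sheds 405 req/s: no online neighbours, lost.
No further crashes.

yes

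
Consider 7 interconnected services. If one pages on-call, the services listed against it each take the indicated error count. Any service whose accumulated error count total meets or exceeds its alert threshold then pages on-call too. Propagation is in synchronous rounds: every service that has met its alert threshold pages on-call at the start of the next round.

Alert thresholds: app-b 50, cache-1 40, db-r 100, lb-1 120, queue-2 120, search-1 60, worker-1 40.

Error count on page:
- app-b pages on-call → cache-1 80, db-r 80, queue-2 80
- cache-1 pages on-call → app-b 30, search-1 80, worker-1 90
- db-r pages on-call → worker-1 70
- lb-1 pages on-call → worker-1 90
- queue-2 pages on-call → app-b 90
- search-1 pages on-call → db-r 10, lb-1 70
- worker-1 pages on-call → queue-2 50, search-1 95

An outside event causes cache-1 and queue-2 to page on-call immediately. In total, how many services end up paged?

Round 1 — cache-1, queue-2 page on-call (initial).
  app-b: +30+90 → 120 ≥ 50
  search-1: +80 → 80 ≥ 60
  worker-1: +90 → 90 ≥ 40
Round 2 — app-b, search-1, worker-1 page on-call.
  db-r: +80+10 → 90 < 100
  lb-1: +70 → 70 < 120
No further pages.

5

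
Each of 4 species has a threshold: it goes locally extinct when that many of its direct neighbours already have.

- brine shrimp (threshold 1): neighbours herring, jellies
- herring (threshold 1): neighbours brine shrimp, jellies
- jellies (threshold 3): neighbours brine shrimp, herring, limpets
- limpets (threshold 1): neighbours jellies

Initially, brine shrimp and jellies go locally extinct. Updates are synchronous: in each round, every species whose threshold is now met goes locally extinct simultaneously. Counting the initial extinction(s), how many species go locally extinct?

4

Round 1 — brine shrimp, jellies go locally extinct (initial).
Round 2 — checking thresholds:
  herring: 2 of 2 neighbours ≥ 1, goes locally extinct.
  limpets: 1 of 1 neighbours ≥ 1, goes locally extinct.
Round 3 — no new extinctions; cascade stops.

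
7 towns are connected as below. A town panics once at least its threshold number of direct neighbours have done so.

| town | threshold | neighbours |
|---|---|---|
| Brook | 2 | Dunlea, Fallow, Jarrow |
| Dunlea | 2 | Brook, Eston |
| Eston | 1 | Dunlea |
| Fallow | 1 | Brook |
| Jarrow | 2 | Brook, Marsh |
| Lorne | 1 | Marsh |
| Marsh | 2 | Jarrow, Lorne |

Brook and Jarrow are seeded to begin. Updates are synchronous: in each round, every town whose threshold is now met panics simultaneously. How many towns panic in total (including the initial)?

Round 1 — Brook, Jarrow panic (initial).
Round 2 — checking thresholds:
  Dunlea: 1 of 2 neighbours < 2, holds.
  Fallow: 1 of 1 neighbours ≥ 1, panics.
  Marsh: 1 of 2 neighbours < 2, holds.
Round 3 — no new panics; cascade stops.

3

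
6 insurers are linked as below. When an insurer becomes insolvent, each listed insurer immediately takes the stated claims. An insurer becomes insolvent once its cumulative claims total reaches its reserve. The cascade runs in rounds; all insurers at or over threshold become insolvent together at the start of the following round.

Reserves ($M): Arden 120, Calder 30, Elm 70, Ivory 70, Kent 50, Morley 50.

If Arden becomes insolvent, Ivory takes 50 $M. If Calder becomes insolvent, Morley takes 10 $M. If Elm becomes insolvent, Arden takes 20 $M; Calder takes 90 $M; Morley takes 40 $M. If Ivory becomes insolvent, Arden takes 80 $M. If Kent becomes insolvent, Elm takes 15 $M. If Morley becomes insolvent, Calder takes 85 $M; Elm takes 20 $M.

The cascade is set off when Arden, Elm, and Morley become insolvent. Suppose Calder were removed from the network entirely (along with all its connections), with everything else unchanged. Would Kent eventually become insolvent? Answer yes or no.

no

With Calder removed:
Round 1 — Arden, Elm, Morley become insolvent (initial).
  Ivory: +50 → 50 < 70
No further insolvencies.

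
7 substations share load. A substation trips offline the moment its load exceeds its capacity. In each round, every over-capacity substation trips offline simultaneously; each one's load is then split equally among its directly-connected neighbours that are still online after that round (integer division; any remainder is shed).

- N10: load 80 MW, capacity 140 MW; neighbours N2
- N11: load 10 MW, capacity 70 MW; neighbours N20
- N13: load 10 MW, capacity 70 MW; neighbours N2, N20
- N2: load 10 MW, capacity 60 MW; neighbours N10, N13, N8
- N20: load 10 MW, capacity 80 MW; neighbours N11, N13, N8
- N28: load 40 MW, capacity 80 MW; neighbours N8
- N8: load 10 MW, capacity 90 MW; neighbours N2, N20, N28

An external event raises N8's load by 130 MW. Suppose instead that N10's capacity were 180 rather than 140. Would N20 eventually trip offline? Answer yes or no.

With N10's capacity at 180:
Round 1 — N8 at 140 > 90. N8 trips offline.
  N8 sheds 140 MW to N2, N20, N28: 46 each (2 lost).
    N2: 10+46 = 56 ≤ 60
    N20: 10+46 = 56 ≤ 80
    N28: 40+46 = 86 > 80
Round 2 — N28 trips offline.
  N28 sheds 86 MW: no online neighbours, lost.
No further trips.

no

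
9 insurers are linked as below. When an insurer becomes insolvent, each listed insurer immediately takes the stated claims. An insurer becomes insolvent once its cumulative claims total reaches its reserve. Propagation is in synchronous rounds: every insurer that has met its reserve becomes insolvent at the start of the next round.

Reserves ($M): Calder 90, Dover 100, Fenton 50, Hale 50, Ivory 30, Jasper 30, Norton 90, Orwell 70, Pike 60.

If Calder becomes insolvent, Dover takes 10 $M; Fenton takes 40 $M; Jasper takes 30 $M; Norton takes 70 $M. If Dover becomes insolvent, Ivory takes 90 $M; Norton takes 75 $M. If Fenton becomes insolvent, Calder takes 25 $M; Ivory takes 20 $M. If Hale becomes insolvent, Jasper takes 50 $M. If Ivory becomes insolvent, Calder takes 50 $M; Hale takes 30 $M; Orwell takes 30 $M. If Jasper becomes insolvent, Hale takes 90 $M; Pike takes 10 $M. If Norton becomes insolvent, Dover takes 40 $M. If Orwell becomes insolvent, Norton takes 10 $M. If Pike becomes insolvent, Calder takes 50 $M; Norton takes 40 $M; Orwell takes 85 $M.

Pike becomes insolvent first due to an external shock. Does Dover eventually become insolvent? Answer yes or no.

no

Round 1 — Pike becomes insolvent (initial).
  Calder: +50 → 50 < 90
  Norton: +40 → 40 < 90
  Orwell: +85 → 85 ≥ 70
Round 2 — Orwell becomes insolvent.
  Norton: +10 → 50 < 90
No further insolvencies.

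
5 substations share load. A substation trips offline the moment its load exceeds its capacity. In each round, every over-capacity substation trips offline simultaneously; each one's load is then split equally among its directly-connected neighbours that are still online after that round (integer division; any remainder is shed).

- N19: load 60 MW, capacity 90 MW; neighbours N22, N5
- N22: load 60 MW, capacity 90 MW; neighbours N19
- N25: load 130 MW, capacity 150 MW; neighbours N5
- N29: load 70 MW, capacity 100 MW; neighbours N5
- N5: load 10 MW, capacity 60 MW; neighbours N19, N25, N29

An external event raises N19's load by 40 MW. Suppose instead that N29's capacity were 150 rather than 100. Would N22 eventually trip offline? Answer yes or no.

With N29's capacity at 150:
Round 1 — N19 at 100 > 90. N19 trips offline.
  N19 sheds 100 MW to N22, N5: 50 each.
    N22: 60+50 = 110 > 90
    N5: 10+50 = 60 ≤ 60
Round 2 — N22 trips offline.
  N22 sheds 110 MW: no online neighbours, lost.
No further trips.

yes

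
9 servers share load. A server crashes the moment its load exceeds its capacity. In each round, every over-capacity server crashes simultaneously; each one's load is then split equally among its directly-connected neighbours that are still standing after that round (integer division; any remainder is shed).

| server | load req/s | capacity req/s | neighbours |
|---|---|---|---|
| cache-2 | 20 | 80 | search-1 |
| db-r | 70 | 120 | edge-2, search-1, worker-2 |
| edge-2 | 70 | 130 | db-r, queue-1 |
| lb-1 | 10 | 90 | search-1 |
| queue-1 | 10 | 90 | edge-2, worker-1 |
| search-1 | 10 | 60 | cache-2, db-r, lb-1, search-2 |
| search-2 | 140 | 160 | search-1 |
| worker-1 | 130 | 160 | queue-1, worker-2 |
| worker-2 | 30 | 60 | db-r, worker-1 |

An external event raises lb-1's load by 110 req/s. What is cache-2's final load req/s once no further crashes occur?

Round 1 — lb-1 at 120 > 90. lb-1 crashes.
  lb-1 sheds 120 req/s to search-1: 120 each.
    search-1: 10+120 = 130 > 60
Round 2 — search-1 crashes.
  search-1 sheds 130 req/s to cache-2, db-r, search-2: 43 each (1 lost).
    cache-2: 20+43 = 63 ≤ 80
    db-r: 70+43 = 113 ≤ 120
    search-2: 140+43 = 183 > 160
Round 3 — search-2 crashes.
  search-2 sheds 183 req/s: no online neighbours, lost.
No further crashes.

63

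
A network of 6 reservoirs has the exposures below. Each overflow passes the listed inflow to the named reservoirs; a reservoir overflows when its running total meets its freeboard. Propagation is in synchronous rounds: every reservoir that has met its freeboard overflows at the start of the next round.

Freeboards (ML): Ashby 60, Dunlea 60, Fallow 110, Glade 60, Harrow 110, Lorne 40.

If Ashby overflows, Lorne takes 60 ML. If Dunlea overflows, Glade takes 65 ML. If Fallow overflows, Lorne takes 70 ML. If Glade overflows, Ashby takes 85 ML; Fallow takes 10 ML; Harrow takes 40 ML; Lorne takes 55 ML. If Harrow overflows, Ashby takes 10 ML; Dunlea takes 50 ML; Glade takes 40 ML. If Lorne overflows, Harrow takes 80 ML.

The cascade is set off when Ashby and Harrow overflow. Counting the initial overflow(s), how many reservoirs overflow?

Round 1 — Ashby, Harrow overflow (initial).
  Dunlea: +50 → 50 < 60
  Glade: +40 → 40 < 60
  Lorne: +60 → 60 ≥ 40
Round 2 — Lorne overflows.
No further overflows.

3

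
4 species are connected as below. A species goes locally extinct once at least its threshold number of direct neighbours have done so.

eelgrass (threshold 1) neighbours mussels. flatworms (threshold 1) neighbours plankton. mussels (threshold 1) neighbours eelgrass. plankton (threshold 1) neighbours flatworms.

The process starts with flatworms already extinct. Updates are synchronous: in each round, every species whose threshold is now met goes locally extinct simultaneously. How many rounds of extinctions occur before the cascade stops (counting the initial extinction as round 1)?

2

Round 1 — flatworms goes locally extinct (initial).
Round 2 — checking thresholds:
  plankton: 1 of 1 neighbours ≥ 1, goes locally extinct.
Round 3 — no new extinctions; cascade stops.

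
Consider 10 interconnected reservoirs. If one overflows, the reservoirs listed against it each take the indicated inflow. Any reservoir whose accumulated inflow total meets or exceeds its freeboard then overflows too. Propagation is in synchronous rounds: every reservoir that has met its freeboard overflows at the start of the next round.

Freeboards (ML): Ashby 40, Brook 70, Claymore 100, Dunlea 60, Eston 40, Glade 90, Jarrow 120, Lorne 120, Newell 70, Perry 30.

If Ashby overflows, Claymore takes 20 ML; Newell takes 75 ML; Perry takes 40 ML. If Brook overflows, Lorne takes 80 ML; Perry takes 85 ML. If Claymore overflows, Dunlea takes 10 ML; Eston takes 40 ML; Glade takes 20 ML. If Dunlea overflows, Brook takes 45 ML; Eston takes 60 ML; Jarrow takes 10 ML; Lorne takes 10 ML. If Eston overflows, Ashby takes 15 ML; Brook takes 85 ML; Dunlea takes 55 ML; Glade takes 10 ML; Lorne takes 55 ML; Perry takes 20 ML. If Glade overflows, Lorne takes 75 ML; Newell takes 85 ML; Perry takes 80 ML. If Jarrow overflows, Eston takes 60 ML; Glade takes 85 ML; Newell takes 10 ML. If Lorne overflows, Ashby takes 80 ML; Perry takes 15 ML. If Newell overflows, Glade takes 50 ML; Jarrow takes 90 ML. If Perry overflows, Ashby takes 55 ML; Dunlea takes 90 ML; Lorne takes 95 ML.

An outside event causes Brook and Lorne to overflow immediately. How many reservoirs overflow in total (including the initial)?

7

Round 1 — Brook, Lorne overflow (initial).
  Ashby: +80 → 80 ≥ 40
  Perry: +85+15 → 100 ≥ 30
Round 2 — Ashby, Perry overflow.
  Claymore: +20 → 20 < 100
  Dunlea: +90 → 90 ≥ 60
  Newell: +75 → 75 ≥ 70
Round 3 — Dunlea, Newell overflow.
  Eston: +60 → 60 ≥ 40
  Glade: +50 → 50 < 90
  Jarrow: +10+90 → 100 < 120
Round 4 — Eston overflows.
  Glade: +10 → 60 < 90
No further overflows.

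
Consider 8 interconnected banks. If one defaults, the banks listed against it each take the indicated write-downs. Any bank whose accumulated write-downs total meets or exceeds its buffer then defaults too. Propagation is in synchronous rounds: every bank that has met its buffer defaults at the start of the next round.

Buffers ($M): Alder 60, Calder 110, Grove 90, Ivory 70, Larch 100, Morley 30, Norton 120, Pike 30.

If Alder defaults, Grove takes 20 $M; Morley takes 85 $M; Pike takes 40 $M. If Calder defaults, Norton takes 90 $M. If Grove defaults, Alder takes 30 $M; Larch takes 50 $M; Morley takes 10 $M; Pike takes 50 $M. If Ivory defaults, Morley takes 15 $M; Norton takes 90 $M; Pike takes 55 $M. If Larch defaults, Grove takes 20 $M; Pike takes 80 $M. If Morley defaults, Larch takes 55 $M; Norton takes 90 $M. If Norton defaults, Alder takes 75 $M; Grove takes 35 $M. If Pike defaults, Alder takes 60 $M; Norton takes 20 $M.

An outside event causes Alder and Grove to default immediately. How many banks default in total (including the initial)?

Round 1 — Alder, Grove default (initial).
  Larch: +50 → 50 < 100
  Morley: +85+10 → 95 ≥ 30
  Pike: +40+50 → 90 ≥ 30
Round 2 — Morley, Pike default.
  Larch: +55 → 105 ≥ 100
  Norton: +90+20 → 110 < 120
Round 3 — Larch defaults.
No further defaults.

5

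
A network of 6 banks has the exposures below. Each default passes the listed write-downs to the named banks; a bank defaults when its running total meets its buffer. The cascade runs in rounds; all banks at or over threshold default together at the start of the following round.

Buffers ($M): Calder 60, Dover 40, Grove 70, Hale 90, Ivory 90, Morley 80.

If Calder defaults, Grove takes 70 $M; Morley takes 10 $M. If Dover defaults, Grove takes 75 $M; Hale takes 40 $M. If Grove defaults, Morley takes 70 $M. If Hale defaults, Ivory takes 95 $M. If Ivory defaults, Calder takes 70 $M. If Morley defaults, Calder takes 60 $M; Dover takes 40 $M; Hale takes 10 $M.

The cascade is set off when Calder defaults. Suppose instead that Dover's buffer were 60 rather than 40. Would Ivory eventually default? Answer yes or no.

With Dover's buffer at 60:
Round 1 — Calder defaults (initial).
  Grove: +70 → 70 ≥ 70
  Morley: +10 → 10 < 80
Round 2 — Grove defaults.
  Morley: +70 → 80 ≥ 80
Round 3 — Morley defaults.
  Dover: +40 → 40 < 60
  Hale: +10 → 10 < 90
No further defaults.

no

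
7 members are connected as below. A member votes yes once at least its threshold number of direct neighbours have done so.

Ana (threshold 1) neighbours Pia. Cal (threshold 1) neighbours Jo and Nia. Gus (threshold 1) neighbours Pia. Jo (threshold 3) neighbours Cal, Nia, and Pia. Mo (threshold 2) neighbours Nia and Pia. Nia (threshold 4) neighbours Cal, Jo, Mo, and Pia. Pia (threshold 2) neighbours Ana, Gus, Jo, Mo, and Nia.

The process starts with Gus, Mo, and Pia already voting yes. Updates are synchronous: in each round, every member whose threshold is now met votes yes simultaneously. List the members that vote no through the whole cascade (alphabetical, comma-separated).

Round 1 — Gus, Mo, Pia vote yes (initial).
Round 2 — checking thresholds:
  Ana: 1 of 1 neighbours ≥ 1, votes yes.
  Jo: 1 of 3 neighbours < 3, below threshold.
  Nia: 2 of 4 neighbours < 4, below threshold.
Round 3 — no new yes votes; cascade stops.

Cal, Jo, Nia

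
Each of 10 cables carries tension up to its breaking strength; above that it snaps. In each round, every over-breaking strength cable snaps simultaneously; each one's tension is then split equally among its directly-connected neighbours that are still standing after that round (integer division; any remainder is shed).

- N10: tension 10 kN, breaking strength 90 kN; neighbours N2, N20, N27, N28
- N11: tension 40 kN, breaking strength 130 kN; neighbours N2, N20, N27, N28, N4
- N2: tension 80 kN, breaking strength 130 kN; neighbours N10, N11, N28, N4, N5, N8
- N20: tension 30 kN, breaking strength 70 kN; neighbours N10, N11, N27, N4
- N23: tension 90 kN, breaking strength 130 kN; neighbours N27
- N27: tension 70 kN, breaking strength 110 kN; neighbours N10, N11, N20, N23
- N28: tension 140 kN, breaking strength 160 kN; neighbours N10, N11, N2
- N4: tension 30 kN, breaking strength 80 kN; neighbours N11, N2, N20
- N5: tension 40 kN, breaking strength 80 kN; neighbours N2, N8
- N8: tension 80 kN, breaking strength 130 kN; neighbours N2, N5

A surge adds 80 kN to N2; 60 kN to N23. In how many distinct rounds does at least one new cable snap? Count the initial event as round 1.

Round 1 — N2 at 160 > 130; N23 at 150 > 130. N2, N23 snap.
  N2 sheds 160 kN to N10, N11, N28, N4, N5, N8: 26 each (4 lost).
    N10: 10+26 = 36 ≤ 90
    N11: 40+26 = 66 ≤ 130
    N28: 140+26 = 166 > 160
    N4: 30+26 = 56 ≤ 80
    N5: 40+26 = 66 ≤ 80
    N8: 80+26 = 106 ≤ 130
  N23 sheds 150 kN to N27: 150 each.
    N27: 70+150 = 220 > 110
Round 2 — N27, N28 snap.
  N27 sheds 220 kN to N10, N11, N20: 73 each (1 lost).
    N10: 36+73 = 109 > 90
    N11: 66+73 = 139 > 130
    N20: 30+73 = 103 > 70
  N28 sheds 166 kN to N10, N11: 83 each.
    N10: 109+83 = 192 > 90
    N11: 139+83 = 222 > 130
Round 3 — N10, N11, N20 snap.
  N10 sheds 192 kN: no online neighbours, lost.
  N11 sheds 222 kN to N4: 222 each.
    N4: 56+222 = 278 > 80
  N20 sheds 103 kN to N4: 103 each.
    N4: 278+103 = 381 > 80
Round 4 — N4 snaps.
  N4 sheds 381 kN: no online neighbours, lost.
No further breaks.

4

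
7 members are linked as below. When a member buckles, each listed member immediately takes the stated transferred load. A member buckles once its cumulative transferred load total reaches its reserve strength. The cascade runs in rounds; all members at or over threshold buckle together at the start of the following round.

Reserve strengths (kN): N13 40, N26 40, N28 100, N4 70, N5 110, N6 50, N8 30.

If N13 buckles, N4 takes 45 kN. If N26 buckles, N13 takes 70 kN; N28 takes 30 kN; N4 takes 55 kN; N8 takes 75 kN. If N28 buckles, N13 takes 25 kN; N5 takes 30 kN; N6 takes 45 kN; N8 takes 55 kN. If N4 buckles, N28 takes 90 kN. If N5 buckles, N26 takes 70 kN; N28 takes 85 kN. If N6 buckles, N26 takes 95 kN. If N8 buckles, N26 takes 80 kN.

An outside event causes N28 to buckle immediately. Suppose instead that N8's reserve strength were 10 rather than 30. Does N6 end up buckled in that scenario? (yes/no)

With N8's reserve strength at 10:
Round 1 — N28 buckles (initial).
  N13: +25 → 25 < 40
  N5: +30 → 30 < 110
  N6: +45 → 45 < 50
  N8: +55 → 55 ≥ 10
Round 2 — N8 buckles.
  N26: +80 → 80 ≥ 40
Round 3 — N26 buckles.
  N13: +70 → 95 ≥ 40
  N4: +55 → 55 < 70
Round 4 — N13 buckles.
  N4: +45 → 100 ≥ 70
Round 5 — N4 buckles.
No further bucklings.

no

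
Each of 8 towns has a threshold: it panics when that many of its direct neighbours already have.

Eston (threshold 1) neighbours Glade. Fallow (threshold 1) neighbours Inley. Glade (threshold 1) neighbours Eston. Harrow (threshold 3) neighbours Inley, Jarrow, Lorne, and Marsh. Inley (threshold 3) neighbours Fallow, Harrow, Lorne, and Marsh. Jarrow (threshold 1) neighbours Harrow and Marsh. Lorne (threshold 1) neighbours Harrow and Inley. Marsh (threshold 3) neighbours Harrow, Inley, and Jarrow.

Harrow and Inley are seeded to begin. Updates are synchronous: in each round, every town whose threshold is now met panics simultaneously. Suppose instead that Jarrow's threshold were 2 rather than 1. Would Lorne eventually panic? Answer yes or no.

yes

With Jarrow's threshold at 2:
Round 1 — Harrow, Inley panic (initial).
Round 2 — checking thresholds:
  Fallow: 1 of 1 neighbours ≥ 1, panics.
  Jarrow: 1 of 2 neighbours < 2, below threshold.
  Lorne: 2 of 2 neighbours ≥ 1, panics.
  Marsh: 2 of 3 neighbours < 3, below threshold.
Round 3 — no new panics; cascade stops.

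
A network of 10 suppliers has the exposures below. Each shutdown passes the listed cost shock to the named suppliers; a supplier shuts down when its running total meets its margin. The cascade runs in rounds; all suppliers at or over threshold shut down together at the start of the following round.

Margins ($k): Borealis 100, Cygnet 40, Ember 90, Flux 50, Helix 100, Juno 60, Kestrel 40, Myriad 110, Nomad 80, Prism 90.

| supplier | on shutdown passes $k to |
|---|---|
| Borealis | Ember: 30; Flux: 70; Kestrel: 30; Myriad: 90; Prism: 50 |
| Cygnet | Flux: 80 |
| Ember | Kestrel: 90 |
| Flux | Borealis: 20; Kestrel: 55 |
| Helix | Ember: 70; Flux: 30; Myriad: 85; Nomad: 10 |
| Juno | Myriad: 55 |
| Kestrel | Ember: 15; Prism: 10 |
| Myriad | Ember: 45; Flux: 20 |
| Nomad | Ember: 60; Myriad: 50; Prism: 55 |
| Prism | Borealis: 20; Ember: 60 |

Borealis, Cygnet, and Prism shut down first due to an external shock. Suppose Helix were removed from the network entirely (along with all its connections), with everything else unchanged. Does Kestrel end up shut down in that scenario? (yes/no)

yes

With Helix removed:
Round 1 — Borealis, Cygnet, Prism shut down (initial).
  Ember: +30+60 → 90 ≥ 90
  Flux: +70+80 → 150 ≥ 50
  Kestrel: +30 → 30 < 40
  Myriad: +90 → 90 < 110
Round 2 — Ember, Flux shut down.
  Kestrel: +90+55 → 175 ≥ 40
Round 3 — Kestrel shuts down.
No further shutdowns.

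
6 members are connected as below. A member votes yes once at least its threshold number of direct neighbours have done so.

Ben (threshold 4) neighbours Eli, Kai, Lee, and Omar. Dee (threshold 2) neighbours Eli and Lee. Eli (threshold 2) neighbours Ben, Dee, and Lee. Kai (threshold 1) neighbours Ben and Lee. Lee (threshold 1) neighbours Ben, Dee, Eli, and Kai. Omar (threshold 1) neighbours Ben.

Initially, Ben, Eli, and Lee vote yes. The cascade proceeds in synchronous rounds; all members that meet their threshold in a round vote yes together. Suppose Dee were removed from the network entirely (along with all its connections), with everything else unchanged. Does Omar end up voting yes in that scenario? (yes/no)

yes

With Dee removed:
Round 1 — Ben, Eli, Lee vote yes (initial).
Round 2 — checking thresholds:
  Kai: 2 of 2 neighbours ≥ 1, votes yes.
  Omar: 1 of 1 neighbours ≥ 1, votes yes.
Round 3 — no new yes votes; cascade stops.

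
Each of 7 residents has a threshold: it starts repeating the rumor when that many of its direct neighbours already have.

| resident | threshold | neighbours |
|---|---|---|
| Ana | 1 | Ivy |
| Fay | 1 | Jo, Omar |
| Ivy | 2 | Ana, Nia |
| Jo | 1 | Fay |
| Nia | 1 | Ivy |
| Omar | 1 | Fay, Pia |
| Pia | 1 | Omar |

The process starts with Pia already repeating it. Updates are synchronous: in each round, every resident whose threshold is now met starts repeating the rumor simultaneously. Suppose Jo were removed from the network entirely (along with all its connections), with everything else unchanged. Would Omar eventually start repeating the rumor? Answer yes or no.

yes

With Jo removed:
Round 1 — Pia starts repeating the rumor (initial).
Round 2 — checking thresholds:
  Omar: 1 of 2 neighbours ≥ 1, starts repeating the rumor.
Round 3 — checking thresholds:
  Fay: 1 of 1 neighbours ≥ 1, starts repeating the rumor.
Round 4 — no new spreads; cascade stops.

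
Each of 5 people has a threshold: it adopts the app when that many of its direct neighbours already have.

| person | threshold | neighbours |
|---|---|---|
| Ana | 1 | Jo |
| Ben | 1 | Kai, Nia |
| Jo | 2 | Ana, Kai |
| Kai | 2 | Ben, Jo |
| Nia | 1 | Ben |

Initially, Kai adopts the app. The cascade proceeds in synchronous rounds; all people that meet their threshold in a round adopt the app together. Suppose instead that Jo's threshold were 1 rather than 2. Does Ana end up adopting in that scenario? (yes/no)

yes

With Jo's threshold at 1:
Round 1 — Kai adopts the app (initial).
Round 2 — checking thresholds:
  Ben: 1 of 2 neighbours ≥ 1, adopts the app.
  Jo: 1 of 2 neighbours ≥ 1, adopts the app.
Round 3 — checking thresholds:
  Ana: 1 of 1 neighbours ≥ 1, adopts the app.
  Nia: 1 of 1 neighbours ≥ 1, adopts the app.
Round 4 — no new adoptions; cascade stops.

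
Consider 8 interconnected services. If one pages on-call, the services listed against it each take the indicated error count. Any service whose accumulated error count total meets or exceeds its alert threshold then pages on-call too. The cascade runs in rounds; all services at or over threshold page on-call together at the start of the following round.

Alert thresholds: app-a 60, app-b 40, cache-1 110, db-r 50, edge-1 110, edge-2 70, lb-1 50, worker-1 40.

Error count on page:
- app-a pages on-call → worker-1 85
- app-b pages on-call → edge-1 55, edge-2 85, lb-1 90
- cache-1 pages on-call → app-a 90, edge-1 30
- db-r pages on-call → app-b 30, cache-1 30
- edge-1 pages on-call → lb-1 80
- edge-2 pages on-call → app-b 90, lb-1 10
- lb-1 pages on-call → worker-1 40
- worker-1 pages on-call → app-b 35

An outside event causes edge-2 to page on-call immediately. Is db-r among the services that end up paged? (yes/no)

Round 1 — edge-2 pages on-call (initial).
  app-b: +90 → 90 ≥ 40
  lb-1: +10 → 10 < 50
Round 2 — app-b pages on-call.
  edge-1: +55 → 55 < 110
  lb-1: +90 → 100 ≥ 50
Round 3 — lb-1 pages on-call.
  worker-1: +40 → 40 ≥ 40
Round 4 — worker-1 pages on-call.
No further pages.

no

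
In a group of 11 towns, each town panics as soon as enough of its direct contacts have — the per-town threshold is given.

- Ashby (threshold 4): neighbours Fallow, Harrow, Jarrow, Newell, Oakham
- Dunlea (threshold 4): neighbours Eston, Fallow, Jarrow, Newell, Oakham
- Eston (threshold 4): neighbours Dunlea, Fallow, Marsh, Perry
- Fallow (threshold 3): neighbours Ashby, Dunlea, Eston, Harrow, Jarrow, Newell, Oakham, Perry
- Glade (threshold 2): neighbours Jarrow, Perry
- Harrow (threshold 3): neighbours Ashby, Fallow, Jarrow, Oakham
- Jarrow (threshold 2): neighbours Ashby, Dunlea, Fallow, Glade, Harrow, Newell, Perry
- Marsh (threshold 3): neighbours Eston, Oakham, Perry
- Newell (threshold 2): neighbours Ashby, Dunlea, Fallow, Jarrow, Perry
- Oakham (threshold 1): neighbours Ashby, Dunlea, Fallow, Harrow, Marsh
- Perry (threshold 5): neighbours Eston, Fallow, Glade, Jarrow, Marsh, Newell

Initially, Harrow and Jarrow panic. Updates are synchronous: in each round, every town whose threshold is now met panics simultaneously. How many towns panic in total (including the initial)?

7

Round 1 — Harrow, Jarrow panic (initial).
Round 2 — checking thresholds:
  Ashby: 2 of 5 neighbours < 4, holds.
  Dunlea: 1 of 5 neighbours < 4, holds.
  Fallow: 2 of 8 neighbours < 3, holds.
  Glade: 1 of 2 neighbours < 2, holds.
  Newell: 1 of 5 neighbours < 2, holds.
  Oakham: 1 of 5 neighbours ≥ 1, panics.
  Perry: 1 of 6 neighbours < 5, holds.
Round 3 — checking thresholds:
  Ashby: 3 of 5 neighbours < 4, holds.
  Dunlea: 2 of 5 neighbours < 4, holds.
  Fallow: 3 of 8 neighbours ≥ 3, panics.
  Glade: 1 of 2 neighbours < 2, holds.
  Marsh: 1 of 3 neighbours < 3, holds.
  Newell: 1 of 5 neighbours < 2, holds.
  Perry: 1 of 6 neighbours < 5, holds.
Round 4 — checking thresholds:
  Ashby: 4 of 5 neighbours ≥ 4, panics.
  Dunlea: 3 of 5 neighbours < 4, holds.
  Eston: 1 of 4 neighbours < 4, holds.
  Glade: 1 of 2 neighbours < 2, holds.
  Marsh: 1 of 3 neighbours < 3, holds.
  Newell: 2 of 5 neighbours ≥ 2, panics.
  Perry: 2 of 6 neighbours < 5, holds.
Round 5 — checking thresholds:
  Dunlea: 4 of 5 neighbours ≥ 4, panics.
  Eston: 1 of 4 neighbours < 4, holds.
  Glade: 1 of 2 neighbours < 2, holds.
  Marsh: 1 of 3 neighbours < 3, holds.
  Perry: 3 of 6 neighbours < 5, holds.
Round 6 — no new panics; cascade stops.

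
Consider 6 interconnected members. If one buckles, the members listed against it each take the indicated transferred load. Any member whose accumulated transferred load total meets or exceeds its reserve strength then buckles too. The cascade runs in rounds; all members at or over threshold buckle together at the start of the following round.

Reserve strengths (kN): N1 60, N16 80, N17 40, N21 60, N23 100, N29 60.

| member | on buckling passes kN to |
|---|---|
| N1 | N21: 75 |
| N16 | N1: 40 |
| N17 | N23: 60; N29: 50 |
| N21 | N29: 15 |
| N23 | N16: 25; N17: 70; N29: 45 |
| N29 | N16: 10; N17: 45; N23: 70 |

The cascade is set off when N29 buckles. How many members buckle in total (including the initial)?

3

Round 1 — N29 buckles (initial).
  N16: +10 → 10 < 80
  N17: +45 → 45 ≥ 40
  N23: +70 → 70 < 100
Round 2 — N17 buckles.
  N23: +60 → 130 ≥ 100
Round 3 — N23 buckles.
  N16: +25 → 35 < 80
No further bucklings.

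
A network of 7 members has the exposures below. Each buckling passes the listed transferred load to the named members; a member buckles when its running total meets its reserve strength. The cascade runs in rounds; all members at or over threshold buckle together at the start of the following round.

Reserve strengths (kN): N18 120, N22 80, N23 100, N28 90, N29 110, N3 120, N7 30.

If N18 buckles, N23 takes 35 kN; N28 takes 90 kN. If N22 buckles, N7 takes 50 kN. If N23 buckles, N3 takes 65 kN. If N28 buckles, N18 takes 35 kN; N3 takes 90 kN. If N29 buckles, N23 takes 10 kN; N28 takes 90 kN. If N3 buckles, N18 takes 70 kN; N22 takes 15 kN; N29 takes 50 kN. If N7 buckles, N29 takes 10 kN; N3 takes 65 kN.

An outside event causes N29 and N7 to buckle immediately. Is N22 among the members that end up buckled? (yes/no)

no

Round 1 — N29, N7 buckle (initial).
  N23: +10 → 10 < 100
  N28: +90 → 90 ≥ 90
  N3: +65 → 65 < 120
Round 2 — N28 buckles.
  N18: +35 → 35 < 120
  N3: +90 → 155 ≥ 120
Round 3 — N3 buckles.
  N18: +70 → 105 < 120
  N22: +15 → 15 < 80
No further bucklings.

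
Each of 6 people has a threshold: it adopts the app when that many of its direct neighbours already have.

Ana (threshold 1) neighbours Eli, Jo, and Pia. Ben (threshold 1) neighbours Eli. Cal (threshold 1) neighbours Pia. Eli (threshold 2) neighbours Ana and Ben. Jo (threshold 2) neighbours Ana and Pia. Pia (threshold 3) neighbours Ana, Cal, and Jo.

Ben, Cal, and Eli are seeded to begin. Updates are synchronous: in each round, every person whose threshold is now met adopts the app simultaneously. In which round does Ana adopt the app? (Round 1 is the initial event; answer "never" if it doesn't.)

2

Round 1 — Ben, Cal, Eli adopt the app (initial).
Round 2 — checking thresholds:
  Ana: 1 of 3 neighbours ≥ 1, adopts the app.
  Pia: 1 of 3 neighbours < 3, below threshold.
Round 3 — no new adoptions; cascade stops.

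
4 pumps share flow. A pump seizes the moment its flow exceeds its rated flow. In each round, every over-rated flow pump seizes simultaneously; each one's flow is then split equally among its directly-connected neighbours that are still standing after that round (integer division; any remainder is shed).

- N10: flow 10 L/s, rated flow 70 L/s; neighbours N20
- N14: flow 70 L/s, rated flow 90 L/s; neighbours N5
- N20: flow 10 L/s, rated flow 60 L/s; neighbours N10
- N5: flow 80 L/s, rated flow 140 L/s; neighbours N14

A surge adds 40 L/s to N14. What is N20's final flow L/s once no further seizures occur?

10

Round 1 — N14 at 110 > 90. N14 seizes.
  N14 sheds 110 L/s to N5: 110 each.
    N5: 80+110 = 190 > 140
Round 2 — N5 seizes.
  N5 sheds 190 L/s: no online neighbours, lost.
No further seizures.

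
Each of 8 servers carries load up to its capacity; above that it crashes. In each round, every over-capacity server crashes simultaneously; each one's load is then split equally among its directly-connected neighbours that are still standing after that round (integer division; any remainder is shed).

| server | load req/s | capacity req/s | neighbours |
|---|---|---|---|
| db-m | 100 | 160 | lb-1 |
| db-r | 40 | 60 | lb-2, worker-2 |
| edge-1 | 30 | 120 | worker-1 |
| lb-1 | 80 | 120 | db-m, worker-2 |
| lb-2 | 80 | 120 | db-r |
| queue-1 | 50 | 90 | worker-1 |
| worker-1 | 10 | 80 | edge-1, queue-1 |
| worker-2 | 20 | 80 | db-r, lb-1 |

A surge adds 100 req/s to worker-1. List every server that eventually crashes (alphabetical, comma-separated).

Round 1 — worker-1 at 110 > 80. worker-1 crashes.
  worker-1 sheds 110 req/s to edge-1, queue-1: 55 each.
    edge-1: 30+55 = 85 ≤ 120
    queue-1: 50+55 = 105 > 90
Round 2 — queue-1 crashes.
  queue-1 sheds 105 req/s: no online neighbours, lost.
No further crashes.

queue-1, worker-1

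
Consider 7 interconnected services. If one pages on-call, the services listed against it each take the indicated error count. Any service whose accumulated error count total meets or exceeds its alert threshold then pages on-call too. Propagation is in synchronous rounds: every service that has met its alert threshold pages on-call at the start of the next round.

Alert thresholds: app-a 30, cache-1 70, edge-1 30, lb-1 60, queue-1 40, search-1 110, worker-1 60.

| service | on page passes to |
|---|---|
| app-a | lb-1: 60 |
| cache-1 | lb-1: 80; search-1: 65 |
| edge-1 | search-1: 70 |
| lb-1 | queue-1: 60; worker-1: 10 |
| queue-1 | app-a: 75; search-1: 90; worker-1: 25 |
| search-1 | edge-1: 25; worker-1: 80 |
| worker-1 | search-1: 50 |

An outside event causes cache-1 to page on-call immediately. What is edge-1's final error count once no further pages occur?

25

Round 1 — cache-1 pages on-call (initial).
  lb-1: +80 → 80 ≥ 60
  search-1: +65 → 65 < 110
Round 2 — lb-1 pages on-call.
  queue-1: +60 → 60 ≥ 40
  worker-1: +10 → 10 < 60
Round 3 — queue-1 pages on-call.
  app-a: +75 → 75 ≥ 30
  search-1: +90 → 155 ≥ 110
  worker-1: +25 → 35 < 60
Round 4 — app-a, search-1 page on-call.
  edge-1: +25 → 25 < 30
  worker-1: +80 → 115 ≥ 60
Round 5 — worker-1 pages on-call.
No further pages.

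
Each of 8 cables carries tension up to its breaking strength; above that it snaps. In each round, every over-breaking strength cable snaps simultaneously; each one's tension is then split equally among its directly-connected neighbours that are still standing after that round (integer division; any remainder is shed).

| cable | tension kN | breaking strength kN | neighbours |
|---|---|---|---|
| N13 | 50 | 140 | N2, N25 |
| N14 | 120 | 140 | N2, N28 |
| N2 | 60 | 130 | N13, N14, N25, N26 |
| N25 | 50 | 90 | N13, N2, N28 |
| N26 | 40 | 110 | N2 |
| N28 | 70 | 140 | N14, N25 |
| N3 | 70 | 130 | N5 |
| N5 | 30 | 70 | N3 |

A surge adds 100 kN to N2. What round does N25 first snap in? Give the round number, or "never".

Round 1 — N2 at 160 > 130. N2 snaps.
  N2 sheds 160 kN to N13, N14, N25, N26: 40 each.
    N13: 50+40 = 90 ≤ 140
    N14: 120+40 = 160 > 140
    N25: 50+40 = 90 ≤ 90
    N26: 40+40 = 80 ≤ 110
Round 2 — N14 snaps.
  N14 sheds 160 kN to N28: 160 each.
    N28: 70+160 = 230 > 140
Round 3 — N28 snaps.
  N28 sheds 230 kN to N25: 230 each.
    N25: 90+230 = 320 > 90
Round 4 — N25 snaps.
  N25 sheds 320 kN to N13: 320 each.
    N13: 90+320 = 410 > 140
Round 5 — N13 snaps.
  N13 sheds 410 kN: no online neighbours, lost.
No further breaks.

4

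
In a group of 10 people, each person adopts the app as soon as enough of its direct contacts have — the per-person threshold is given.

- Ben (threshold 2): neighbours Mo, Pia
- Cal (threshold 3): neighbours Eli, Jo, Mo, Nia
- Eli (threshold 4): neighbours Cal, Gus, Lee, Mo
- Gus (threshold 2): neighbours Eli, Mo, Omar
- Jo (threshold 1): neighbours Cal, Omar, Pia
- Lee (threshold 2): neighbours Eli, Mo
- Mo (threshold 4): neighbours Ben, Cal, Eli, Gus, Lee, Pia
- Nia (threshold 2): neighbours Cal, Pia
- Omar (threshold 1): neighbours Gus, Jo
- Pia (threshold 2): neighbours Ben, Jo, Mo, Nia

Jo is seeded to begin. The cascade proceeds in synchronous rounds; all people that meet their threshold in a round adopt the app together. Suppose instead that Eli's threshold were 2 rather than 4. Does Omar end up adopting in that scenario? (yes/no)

With Eli's threshold at 2:
Round 1 — Jo adopts the app (initial).
Round 2 — checking thresholds:
  Cal: 1 of 4 neighbours < 3, holds.
  Omar: 1 of 2 neighbours ≥ 1, adopts the app.
  Pia: 1 of 4 neighbours < 2, holds.
Round 3 — no new adoptions; cascade stops.

yes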